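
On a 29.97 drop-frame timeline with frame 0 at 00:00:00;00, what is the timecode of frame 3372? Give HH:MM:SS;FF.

00:01:52;14

Each 10-minute DF block holds 10 × 60 × 30 − 9 × 2 = 17982 frames. 3372 ÷ 17982 → 0 full blocks, remainder 3372.
Within the partial block the first minute is 1800 frames and each further minute 1798, so 1 further minute boundary passed. Total skipped labels = 18 × 0 + 2 × 1 = 2.
Non-drop label index = 3372 + 2 = 3374; at 30 labels/s that is 00:01:52:14, i.e. DF 00:01:52;14.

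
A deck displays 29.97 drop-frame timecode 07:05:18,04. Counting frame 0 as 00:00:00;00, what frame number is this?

764778

Complete 10-minute blocks: 42, each 17982 frames → 755244.
Remaining 5 whole minutes in the current block: 1800 + 4 × 1798 = 8992 frames.
Within the current minute: 18 × 30 + 4 − 2 = 542 (labels ;00/;01 skipped at this minute). Total = 755244 + 8992 + 542 = 764778.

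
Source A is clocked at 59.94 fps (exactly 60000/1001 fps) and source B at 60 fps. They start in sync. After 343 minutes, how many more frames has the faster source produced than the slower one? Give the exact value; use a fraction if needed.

176400/143 frames

343 min = 20580 s.
A emits 60000/1001 × 20580 = 176400000/143 frames; B emits 60 × 20580 = 1234800.
Difference = 176400/143 frames (≈ 1233.5664); B is ahead of A.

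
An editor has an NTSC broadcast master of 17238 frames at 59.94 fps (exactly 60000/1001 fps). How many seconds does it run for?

287.5873 seconds

Running time = 17238 / (60000/1001) = 287.5873 s.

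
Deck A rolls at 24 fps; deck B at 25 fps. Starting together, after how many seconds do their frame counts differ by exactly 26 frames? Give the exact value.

26 seconds

The gap grows by |25 − 24| = 1 frame per second.
Time for a 26-frame gap: 26 ÷ (1) = 26 s.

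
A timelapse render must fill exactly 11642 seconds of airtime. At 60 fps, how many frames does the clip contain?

Frames = 11642 × 60 = 698520.

698520 frames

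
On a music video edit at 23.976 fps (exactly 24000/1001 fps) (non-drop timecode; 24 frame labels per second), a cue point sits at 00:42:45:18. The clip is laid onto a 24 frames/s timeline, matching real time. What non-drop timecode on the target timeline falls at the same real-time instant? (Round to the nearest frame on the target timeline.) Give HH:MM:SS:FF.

Source frame index: (0×3600 + 42×60 + 45) × 24 + 18 = 61578.
Real time: 61578 / (24000/1001) = 10273263/4000 s.
Target frame: (10273263/4000) × (24) = 30819789/500 ≈ 61639.578 → 61640.
At 24 labels/s: frame 61640 → 00:42:48:08.

00:42:48:08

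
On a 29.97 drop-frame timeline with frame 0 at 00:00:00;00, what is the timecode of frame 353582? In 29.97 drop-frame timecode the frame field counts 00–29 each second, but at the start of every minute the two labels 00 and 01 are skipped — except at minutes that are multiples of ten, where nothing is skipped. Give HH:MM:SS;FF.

Ten DF minutes hold 17982 frames, so frame 353582 lies in block 19 (frames 341658–359639) with 11924 frames into that block.
The block's first minute is 1800 frames and the rest 1798 each; 11924 frames reaches minute 6, so 19 × 18 + 6 × 2 = 354 labels have been skipped so far.
Adding those back, label number 353582 + 354 = 353936 at 30 labels/s is 11797 s + 26 f = 3 h 16 min 37 s frame 26, i.e. 03:16:37;26.

03:16:37;26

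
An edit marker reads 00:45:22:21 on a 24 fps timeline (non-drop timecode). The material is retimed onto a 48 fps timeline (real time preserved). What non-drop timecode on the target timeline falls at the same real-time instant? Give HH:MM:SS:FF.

Source frame index: (0×3600 + 45×60 + 22) × 24 + 21 = 65349.
Real time: 65349 / (24) = 21783/8 s.
Target frame: (21783/8) × (48) = 130698.
At 48 labels/s: frame 130698 → 00:45:22:42.

00:45:22:42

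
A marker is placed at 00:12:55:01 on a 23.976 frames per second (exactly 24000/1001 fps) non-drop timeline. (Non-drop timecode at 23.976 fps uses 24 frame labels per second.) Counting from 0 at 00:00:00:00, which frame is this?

Total seconds to the label: (0 × 3600 + 12 × 60 + 55) = 775.
Frame index = 775 × 24 + 1 = 18601.

frame 18601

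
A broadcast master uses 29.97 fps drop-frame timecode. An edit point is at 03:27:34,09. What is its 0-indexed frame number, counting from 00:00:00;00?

As if non-drop at 30 labels/s: (3 × 3600 + 27 × 60 + 34) × 30 + 9 = 373629.
Minute boundaries passed: 207; those not divisible by 10: 207 − 20 = 187; dropped labels = 2 × 187 = 374.
Actual frame index = 373629 − 374 = 373255.

373255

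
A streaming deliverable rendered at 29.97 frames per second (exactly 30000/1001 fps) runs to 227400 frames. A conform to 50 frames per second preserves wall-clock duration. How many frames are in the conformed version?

Target frames = source frames × (target rate / source rate) = 227400 × (50)/(30000/1001) = 227400 × 1001/600 = 379379.

379379 frames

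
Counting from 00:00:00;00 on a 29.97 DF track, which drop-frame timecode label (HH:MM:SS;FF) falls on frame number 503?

Each 10-minute DF block holds 10 × 60 × 30 − 9 × 2 = 17982 frames. 503 ÷ 17982 → 0 full blocks, remainder 503.
Within the partial block the first minute is 1800 frames and each further minute 1798, so 0 further minute boundaries passed. Total skipped labels = 18 × 0 + 2 × 0 = 0.
Non-drop label index = 503 + 0 = 503; at 30 labels/s that is 00:00:16:23, i.e. DF 00:00:16;23.

00:00:16;23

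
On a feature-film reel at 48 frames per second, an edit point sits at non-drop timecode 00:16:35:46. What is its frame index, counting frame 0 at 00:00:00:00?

frame 47806

Total seconds to the label: (0 × 3600 + 16 × 60 + 35) = 995.
Frame index = 995 × 48 + 46 = 47806.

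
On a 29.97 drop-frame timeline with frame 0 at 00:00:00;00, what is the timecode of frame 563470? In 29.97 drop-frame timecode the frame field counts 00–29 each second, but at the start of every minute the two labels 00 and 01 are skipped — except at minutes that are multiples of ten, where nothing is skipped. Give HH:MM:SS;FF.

Each 10-minute DF block holds 10 × 60 × 30 − 9 × 2 = 17982 frames. 563470 ÷ 17982 → 31 full blocks, remainder 6028.
Within the partial block the first minute is 1800 frames and each further minute 1798, so 3 further minute boundaries passed. Total skipped labels = 18 × 31 + 2 × 3 = 564.
Non-drop label index = 563470 + 564 = 564034; at 30 labels/s that is 05:13:21:04, i.e. DF 05:13:21;04.

05:13:21;04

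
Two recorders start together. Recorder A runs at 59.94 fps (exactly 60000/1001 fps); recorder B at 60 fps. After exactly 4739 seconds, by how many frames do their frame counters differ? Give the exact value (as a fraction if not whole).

A emits 60000/1001 × 4739 = 40620000/143 frames; B emits 60 × 4739 = 284340.
Difference = 40620/143 frames (≈ 284.0559); B is ahead of A.

40620/143 frames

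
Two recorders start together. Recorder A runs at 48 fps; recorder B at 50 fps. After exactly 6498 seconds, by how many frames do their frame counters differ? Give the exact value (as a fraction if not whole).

12996 frames

A emits 48 × 6498 = 311904 frames; B emits 50 × 6498 = 324900.
Difference = 12996 frames; B is ahead of A.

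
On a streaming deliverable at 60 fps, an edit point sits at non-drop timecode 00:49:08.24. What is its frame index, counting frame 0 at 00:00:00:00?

Total seconds to the label: (0 × 3600 + 49 × 60 + 8) = 2948.
Frame index = 2948 × 60 + 24 = 176904.

176904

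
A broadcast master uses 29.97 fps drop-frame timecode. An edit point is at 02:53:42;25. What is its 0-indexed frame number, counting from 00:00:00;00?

312373

Complete 10-minute blocks: 17, each 17982 frames → 305694.
Remaining 3 whole minutes in the current block: 1800 + 2 × 1798 = 5396 frames.
Within the current minute: 42 × 30 + 25 − 2 = 1283 (labels ;00/;01 skipped at this minute). Total = 305694 + 5396 + 1283 = 312373.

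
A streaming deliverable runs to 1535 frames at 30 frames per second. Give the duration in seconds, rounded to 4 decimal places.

Running time = 1535 × 1/30 = 307/6 s ≈ 51.1667 s.

51.1667 seconds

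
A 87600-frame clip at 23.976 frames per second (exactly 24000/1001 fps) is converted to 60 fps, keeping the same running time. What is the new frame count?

Target frames = source frames × (target rate / source rate) = 87600 × (60)/(24000/1001) = 87600 × 1001/400 = 219219.

219219 frames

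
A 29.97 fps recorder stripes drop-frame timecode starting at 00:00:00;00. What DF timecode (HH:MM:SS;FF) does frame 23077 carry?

Each 10-minute DF block holds 10 × 60 × 30 − 9 × 2 = 17982 frames. 23077 ÷ 17982 → 1 full block, remainder 5095.
Within the partial block the first minute is 1800 frames and each further minute 1798, so 2 further minute boundaries passed. Total skipped labels = 18 × 1 + 2 × 2 = 22.
Non-drop label index = 23077 + 22 = 23099; at 30 labels/s that is 00:12:49:29, i.e. DF 00:12:49;29.

00:12:49;29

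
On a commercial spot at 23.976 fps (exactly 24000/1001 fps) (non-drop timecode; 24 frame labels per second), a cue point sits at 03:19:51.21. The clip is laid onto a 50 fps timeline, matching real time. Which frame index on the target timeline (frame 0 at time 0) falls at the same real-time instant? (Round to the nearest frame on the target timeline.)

Source frame index: (3×3600 + 19×60 + 51) × 24 + 21 = 287805.
Real time: 287805 / (24000/1001) = 19206187/1600 s.
Target frame: (19206187/1600) × (50) = 19206187/32 ≈ 600193.344 → 600193.

frame 600193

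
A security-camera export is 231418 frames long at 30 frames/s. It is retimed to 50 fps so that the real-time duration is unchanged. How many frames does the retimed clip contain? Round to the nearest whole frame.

Frames at target rate = 231418 × (50) / (30) = 1157090/3 ≈ 385696.667.
Nearest whole frame: 385697.

385697 frames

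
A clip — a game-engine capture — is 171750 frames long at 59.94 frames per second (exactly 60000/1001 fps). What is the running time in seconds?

Running time = 171750 / (60000/1001) = 2865.3625 s.

2865.3625 seconds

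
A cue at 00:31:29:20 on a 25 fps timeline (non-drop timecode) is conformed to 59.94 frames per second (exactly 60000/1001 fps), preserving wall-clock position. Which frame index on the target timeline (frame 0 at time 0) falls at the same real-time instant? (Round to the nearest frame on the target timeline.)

frame 113275

Source frame index: (0×3600 + 31×60 + 29) × 25 + 20 = 47245.
Real time: 47245 / (25) = 9449/5 s.
Target frame: (9449/5) × (60000/1001) = 10308000/91 ≈ 113274.725 → 113275.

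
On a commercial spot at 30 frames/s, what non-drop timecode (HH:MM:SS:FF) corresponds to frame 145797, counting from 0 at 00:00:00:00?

01:20:59:27

145797 ÷ 30 = 4859 full seconds, remainder 27 frames.
4859 s = 1 h 20 min 59 s.
Timecode: 01:20:59:27.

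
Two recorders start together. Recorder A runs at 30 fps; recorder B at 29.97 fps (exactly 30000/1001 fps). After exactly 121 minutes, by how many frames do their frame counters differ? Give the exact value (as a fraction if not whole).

19800/91 frames

121 min = 7260 s.
A emits 30 × 7260 = 217800 frames; B emits 30000/1001 × 7260 = 19800000/91.
Difference = 19800/91 frames (≈ 217.5824); B is behind A.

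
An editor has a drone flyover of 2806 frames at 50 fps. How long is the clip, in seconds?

56.12 seconds

Running time = 2806 / (50) = 56.12 s.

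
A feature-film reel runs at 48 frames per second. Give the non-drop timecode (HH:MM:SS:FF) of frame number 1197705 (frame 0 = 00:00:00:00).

1197705 ÷ 48 = 24952 full seconds, remainder 9 frames.
24952 s = 6 h 55 min 52 s.
Timecode: 06:55:52:09.

06:55:52:09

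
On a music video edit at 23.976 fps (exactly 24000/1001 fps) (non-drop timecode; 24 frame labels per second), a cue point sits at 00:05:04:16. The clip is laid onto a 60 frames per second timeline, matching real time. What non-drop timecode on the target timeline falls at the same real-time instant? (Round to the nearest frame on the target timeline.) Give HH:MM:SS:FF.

Source frame index: (0×3600 + 5×60 + 4) × 24 + 16 = 7312.
Real time: 7312 / (24000/1001) = 457457/1500 s.
Target frame: (457457/1500) × (60) = 457457/25 ≈ 18298.280 → 18298.
At 60 labels/s: frame 18298 → 00:05:04:58.

00:05:04:58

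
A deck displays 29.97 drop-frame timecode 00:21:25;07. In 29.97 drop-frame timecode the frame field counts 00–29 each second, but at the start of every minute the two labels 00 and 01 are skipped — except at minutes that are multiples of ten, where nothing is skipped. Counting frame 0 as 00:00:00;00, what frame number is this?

38519

As if non-drop at 30 labels/s: (0 × 3600 + 21 × 60 + 25) × 30 + 7 = 38557.
Minute boundaries passed: 21; those not divisible by 10: 21 − 2 = 19; dropped labels = 2 × 19 = 38.
Actual frame index = 38557 − 38 = 38519.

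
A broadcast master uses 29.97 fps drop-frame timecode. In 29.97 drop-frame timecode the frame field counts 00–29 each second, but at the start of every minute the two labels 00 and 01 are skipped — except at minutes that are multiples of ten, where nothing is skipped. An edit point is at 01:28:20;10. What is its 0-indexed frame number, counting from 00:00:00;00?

As if non-drop at 30 labels/s: (1 × 3600 + 28 × 60 + 20) × 30 + 10 = 159010.
Minute boundaries passed: 88; those not divisible by 10: 88 − 8 = 80; dropped labels = 2 × 80 = 160.
Actual frame index = 159010 − 160 = 158850.

158850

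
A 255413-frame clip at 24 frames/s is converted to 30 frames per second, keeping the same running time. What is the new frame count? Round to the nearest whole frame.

319266 frames

Frames at target rate = 255413 × (30) / (24) = 1277065/4 ≈ 319266.250.
Nearest whole frame: 319266.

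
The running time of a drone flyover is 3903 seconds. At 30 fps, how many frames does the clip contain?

Frames = 3903 × 30 = 117090.

117090 frames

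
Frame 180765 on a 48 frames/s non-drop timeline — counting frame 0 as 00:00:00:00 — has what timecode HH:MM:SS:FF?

01:02:45:45

180765 ÷ 48 = 3765 full seconds, remainder 45 frames.
3765 s = 1 h 2 min 45 s.
Timecode: 01:02:45:45.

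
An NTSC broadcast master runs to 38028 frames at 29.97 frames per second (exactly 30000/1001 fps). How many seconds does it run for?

1268.8676 seconds

Running time = 38028 / (30000/1001) = 1268.8676 s.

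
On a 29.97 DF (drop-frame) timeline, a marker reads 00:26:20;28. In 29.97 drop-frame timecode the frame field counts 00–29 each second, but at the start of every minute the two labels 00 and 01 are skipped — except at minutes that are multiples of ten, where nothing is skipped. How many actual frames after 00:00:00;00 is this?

47380

As if non-drop at 30 labels/s: (0 × 3600 + 26 × 60 + 20) × 30 + 28 = 47428.
Minute boundaries passed: 26; those not divisible by 10: 26 − 2 = 24; dropped labels = 2 × 24 = 48.
Actual frame index = 47428 − 48 = 47380.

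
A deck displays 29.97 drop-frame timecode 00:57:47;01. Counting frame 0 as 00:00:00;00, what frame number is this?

Complete 10-minute blocks: 5, each 17982 frames → 89910.
Remaining 7 whole minutes in the current block: 1800 + 6 × 1798 = 12588 frames.
Within the current minute: 47 × 30 + 1 − 2 = 1409 (labels ;00/;01 skipped at this minute). Total = 89910 + 12588 + 1409 = 103907.

103907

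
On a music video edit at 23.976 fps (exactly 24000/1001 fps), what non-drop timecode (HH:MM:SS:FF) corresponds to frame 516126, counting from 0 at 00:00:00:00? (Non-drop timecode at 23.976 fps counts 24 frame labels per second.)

05:58:25:06

516126 ÷ 24 = 21505 full seconds, remainder 6 frames.
21505 s = 5 h 58 min 25 s.
Timecode: 05:58:25:06.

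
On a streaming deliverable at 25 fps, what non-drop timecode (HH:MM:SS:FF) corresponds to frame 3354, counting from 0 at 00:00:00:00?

3354 ÷ 25 = 134 full seconds, remainder 4 frames.
134 s = 0 h 2 min 14 s.
Timecode: 00:02:14:04.

00:02:14:04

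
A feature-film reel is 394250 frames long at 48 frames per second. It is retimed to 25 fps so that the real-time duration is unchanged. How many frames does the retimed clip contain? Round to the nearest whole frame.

205339 frames

Frames at target rate = 394250 × (25) / (48) = 4928125/24 ≈ 205338.542.
Nearest whole frame: 205339.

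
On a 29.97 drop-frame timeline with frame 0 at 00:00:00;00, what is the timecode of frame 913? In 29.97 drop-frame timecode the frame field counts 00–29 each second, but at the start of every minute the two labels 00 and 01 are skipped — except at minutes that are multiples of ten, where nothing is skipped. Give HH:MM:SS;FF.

00:00:30;13

Ten DF minutes hold 17982 frames, so frame 913 lies in block 0 (frames 0–17981) with 913 frames into that block.
The block's first minute is 1800 frames and the rest 1798 each; 913 frames reaches minute 0, so 0 × 18 + 0 × 2 = 0 labels have been skipped so far.
Adding those back, label number 913 + 0 = 913 at 30 labels/s is 30 s + 13 f = 0 h 0 min 30 s frame 13, i.e. 00:00:30;13.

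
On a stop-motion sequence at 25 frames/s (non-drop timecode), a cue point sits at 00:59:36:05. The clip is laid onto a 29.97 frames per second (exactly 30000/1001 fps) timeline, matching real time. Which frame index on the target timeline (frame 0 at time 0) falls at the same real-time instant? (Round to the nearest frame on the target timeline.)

frame 107179

Source frame index: (0×3600 + 59×60 + 36) × 25 + 5 = 89405.
Real time: 89405 / (25) = 17881/5 s.
Target frame: (17881/5) × (30000/1001) = 107286000/1001 ≈ 107178.821 → 107179.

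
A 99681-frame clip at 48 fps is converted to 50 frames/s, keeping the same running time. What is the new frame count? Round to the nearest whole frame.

103834 frames

Frames at target rate = 99681 × (50) / (48) = 830675/8 ≈ 103834.375.
Nearest whole frame: 103834.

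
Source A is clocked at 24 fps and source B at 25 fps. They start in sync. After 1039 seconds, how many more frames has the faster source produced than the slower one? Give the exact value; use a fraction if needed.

A emits 24 × 1039 = 24936 frames; B emits 25 × 1039 = 25975.
Difference = 1039 frames; B is ahead of A.

1039 frames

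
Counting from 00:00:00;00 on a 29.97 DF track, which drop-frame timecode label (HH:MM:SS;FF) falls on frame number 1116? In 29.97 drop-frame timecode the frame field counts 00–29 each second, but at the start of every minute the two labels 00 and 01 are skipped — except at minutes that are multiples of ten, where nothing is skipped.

00:00:37;06

Each 10-minute DF block holds 10 × 60 × 30 − 9 × 2 = 17982 frames. 1116 ÷ 17982 → 0 full blocks, remainder 1116.
Within the partial block the first minute is 1800 frames and each further minute 1798, so 0 further minute boundaries passed. Total skipped labels = 18 × 0 + 2 × 0 = 0.
Non-drop label index = 1116 + 0 = 1116; at 30 labels/s that is 00:00:37:06, i.e. DF 00:00:37;06.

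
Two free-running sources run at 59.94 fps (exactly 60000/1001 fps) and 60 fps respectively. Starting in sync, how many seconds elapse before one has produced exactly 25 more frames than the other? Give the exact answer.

The gap grows by |60 − 60000/1001| = 60/1001 frames per second.
Time for a 25-frame gap: 25 ÷ (60/1001) = 5005/12 s.

5005/12 seconds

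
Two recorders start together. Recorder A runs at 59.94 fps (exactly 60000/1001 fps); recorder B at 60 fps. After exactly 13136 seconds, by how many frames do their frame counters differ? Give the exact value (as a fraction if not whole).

788160/1001 frames

A emits 60000/1001 × 13136 = 788160000/1001 frames; B emits 60 × 13136 = 788160.
Difference = 788160/1001 frames (≈ 787.3726); B is ahead of A.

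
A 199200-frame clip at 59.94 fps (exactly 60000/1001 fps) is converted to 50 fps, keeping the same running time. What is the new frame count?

166166 frames

Target frames = source frames × (target rate / source rate) = 199200 × (50)/(60000/1001) = 199200 × 1001/1200 = 166166.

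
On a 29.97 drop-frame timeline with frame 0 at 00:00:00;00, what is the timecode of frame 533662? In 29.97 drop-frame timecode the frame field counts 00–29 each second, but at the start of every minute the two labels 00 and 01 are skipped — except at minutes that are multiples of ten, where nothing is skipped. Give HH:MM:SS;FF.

Ten DF minutes hold 17982 frames, so frame 533662 lies in block 29 (frames 521478–539459) with 12184 frames into that block.
The block's first minute is 1800 frames and the rest 1798 each; 12184 frames reaches minute 6, so 29 × 18 + 6 × 2 = 534 labels have been skipped so far.
Adding those back, label number 533662 + 534 = 534196 at 30 labels/s is 17806 s + 16 f = 4 h 56 min 46 s frame 16, i.e. 04:56:46;16.

04:56:46;16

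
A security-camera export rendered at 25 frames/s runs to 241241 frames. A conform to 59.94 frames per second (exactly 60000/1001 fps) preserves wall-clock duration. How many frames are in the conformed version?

578400 frames

Target frames = source frames × (target rate / source rate) = 241241 × (60000/1001)/(25) = 241241 × 2400/1001 = 578400.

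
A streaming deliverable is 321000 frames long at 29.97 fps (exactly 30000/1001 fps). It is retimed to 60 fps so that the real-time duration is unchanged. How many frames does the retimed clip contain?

642642 frames

Target frames = source frames × (target rate / source rate) = 321000 × (60)/(30000/1001) = 321000 × 1001/500 = 642642.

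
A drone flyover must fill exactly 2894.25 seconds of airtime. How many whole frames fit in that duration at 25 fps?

Frames = 2894.25 × 25 = 289425/4 ≈ 72356.2500.
Complete frames: 72356.

72356 frames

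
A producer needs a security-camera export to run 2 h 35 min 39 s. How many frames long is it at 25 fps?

233475 frames

2 h 35 min 39 s = 9339 s.
Frames = 9339 × 25 = 233475.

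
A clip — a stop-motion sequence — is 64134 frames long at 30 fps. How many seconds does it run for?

2137.8 seconds

Running time = 64134 / (30) = 2137.8 s.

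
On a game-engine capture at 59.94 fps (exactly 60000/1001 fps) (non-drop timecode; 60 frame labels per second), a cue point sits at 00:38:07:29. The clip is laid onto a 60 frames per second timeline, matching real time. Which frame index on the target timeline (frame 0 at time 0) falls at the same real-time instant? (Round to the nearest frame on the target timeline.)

Source frame index: (0×3600 + 38×60 + 7) × 60 + 29 = 137249.
Real time: 137249 / (60000/1001) = 137386249/60000 s.
Target frame: (137386249/60000) × (60) = 137386249/1000 ≈ 137386.249 → 137386.

frame 137386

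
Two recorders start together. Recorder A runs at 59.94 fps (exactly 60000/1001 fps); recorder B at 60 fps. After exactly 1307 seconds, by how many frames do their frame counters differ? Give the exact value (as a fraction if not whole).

78420/1001 frames

A emits 60000/1001 × 1307 = 78420000/1001 frames; B emits 60 × 1307 = 78420.
Difference = 78420/1001 frames (≈ 78.3417); B is ahead of A.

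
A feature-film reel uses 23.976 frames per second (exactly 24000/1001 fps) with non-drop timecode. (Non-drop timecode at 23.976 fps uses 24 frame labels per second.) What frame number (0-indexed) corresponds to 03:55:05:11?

frame 338531

Total seconds to the label: (3 × 3600 + 55 × 60 + 5) = 14105.
Frame index = 14105 × 24 + 11 = 338531.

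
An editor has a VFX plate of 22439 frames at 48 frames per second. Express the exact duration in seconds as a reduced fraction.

Running time = 22439 ÷ (48) = 22439 × 1/48 = 22439/48 s.

22439/48 seconds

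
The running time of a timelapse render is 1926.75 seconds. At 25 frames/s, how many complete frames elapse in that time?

48168 frames

Frames = 1926.75 × 25 = 192675/4 ≈ 48168.7500.
Complete frames: 48168.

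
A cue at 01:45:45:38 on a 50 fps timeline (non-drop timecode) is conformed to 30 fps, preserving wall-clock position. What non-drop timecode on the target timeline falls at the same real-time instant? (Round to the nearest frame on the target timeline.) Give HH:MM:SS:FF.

Source frame index: (1×3600 + 45×60 + 45) × 50 + 38 = 317288.
Real time: 317288 / (50) = 158644/25 s.
Target frame: (158644/25) × (30) = 951864/5 ≈ 190372.800 → 190373.
At 30 labels/s: frame 190373 → 01:45:45:23.

01:45:45:23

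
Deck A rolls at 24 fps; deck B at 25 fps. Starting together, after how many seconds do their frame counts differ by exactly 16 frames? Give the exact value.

16 seconds

The gap grows by |25 − 24| = 1 frame per second.
Time for a 16-frame gap: 16 ÷ (1) = 16 s.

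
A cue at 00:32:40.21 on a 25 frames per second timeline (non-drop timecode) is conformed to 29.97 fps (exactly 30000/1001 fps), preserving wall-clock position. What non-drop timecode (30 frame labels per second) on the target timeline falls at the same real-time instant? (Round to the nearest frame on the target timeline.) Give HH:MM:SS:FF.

Source frame index: (0×3600 + 32×60 + 40) × 25 + 21 = 49021.
Real time: 49021 / (25) = 49021/25 s.
Target frame: (49021/25) × (30000/1001) = 8403600/143 ≈ 58766.434 → 58766.
At 30 labels/s: frame 58766 → 00:32:38:26.

00:32:38:26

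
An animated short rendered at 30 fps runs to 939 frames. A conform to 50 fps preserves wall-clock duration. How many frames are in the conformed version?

Target frames = source frames × (target rate / source rate) = 939 × (50)/(30) = 939 × 5/3 = 1565.

1565 frames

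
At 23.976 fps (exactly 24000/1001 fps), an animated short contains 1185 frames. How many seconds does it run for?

Running time = 1185 / (24000/1001) = 49.424375 s.

49.424375 seconds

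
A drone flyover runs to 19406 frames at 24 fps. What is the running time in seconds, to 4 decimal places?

808.5833 seconds

Running time = 19406 × 1/24 = 9703/12 s ≈ 808.5833 s.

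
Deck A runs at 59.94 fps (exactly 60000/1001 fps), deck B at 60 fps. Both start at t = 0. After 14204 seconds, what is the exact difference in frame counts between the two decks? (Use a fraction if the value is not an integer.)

852240/1001 frames

A emits 60000/1001 × 14204 = 852240000/1001 frames; B emits 60 × 14204 = 852240.
Difference = 852240/1001 frames (≈ 851.3886); B is ahead of A.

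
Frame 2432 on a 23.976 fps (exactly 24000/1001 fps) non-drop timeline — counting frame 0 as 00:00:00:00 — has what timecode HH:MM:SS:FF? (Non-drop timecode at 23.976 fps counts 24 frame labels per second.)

00:01:41:08

2432 ÷ 24 = 101 full seconds, remainder 8 frames.
101 s = 0 h 1 min 41 s.
Timecode: 00:01:41:08.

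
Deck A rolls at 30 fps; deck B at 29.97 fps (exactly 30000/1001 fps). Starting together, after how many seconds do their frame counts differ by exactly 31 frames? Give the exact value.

The gap grows by |30000/1001 − 30| = 30/1001 frames per second.
Time for a 31-frame gap: 31 ÷ (30/1001) = 31031/30 s.

31031/30 seconds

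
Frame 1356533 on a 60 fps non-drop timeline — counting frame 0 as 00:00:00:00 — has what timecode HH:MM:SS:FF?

1356533 ÷ 60 = 22608 full seconds, remainder 53 frames.
22608 s = 6 h 16 min 48 s.
Timecode: 06:16:48:53.

06:16:48:53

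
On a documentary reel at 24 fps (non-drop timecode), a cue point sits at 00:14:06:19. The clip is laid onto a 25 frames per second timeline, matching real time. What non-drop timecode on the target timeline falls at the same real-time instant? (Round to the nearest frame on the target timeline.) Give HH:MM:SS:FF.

00:14:06:20

Source frame index: (0×3600 + 14×60 + 6) × 24 + 19 = 20323.
Real time: 20323 / (24) = 20323/24 s.
Target frame: (20323/24) × (25) = 508075/24 ≈ 21169.792 → 21170.
At 25 labels/s: frame 21170 → 00:14:06:20.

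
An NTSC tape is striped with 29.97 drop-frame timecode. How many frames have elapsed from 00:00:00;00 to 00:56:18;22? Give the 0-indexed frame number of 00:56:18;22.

Complete 10-minute blocks: 5, each 17982 frames → 89910.
Remaining 6 whole minutes in the current block: 1800 + 5 × 1798 = 10790 frames.
Within the current minute: 18 × 30 + 22 − 2 = 560 (labels ;00/;01 skipped at this minute). Total = 89910 + 10790 + 560 = 101260.

101260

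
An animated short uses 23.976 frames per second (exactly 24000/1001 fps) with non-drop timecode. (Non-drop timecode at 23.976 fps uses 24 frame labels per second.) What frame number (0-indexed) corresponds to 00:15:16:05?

21989

Total seconds to the label: (0 × 3600 + 15 × 60 + 16) = 916.
Frame index = 916 × 24 + 5 = 21989.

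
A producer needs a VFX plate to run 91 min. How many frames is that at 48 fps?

262080 frames

91 min = 5460 s.
Frames = 5460 × 48 = 262080.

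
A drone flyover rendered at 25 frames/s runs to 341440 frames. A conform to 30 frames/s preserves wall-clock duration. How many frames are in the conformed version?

409728 frames

Target frames = source frames × (target rate / source rate) = 341440 × (30)/(25) = 341440 × 6/5 = 409728.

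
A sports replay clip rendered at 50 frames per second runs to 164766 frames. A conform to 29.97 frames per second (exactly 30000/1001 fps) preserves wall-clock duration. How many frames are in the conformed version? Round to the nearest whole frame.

Frames at target rate = 164766 × (30000/1001) / (50) = 14122800/143 ≈ 98760.839.
Nearest whole frame: 98761.

98761 frames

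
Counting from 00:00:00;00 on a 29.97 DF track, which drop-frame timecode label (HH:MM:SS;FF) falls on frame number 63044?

00:35:03;18

Each 10-minute DF block holds 10 × 60 × 30 − 9 × 2 = 17982 frames. 63044 ÷ 17982 → 3 full blocks, remainder 9098.
Within the partial block the first minute is 1800 frames and each further minute 1798, so 5 further minute boundaries passed. Total skipped labels = 18 × 3 + 2 × 5 = 64.
Non-drop label index = 63044 + 64 = 63108; at 30 labels/s that is 00:35:03:18, i.e. DF 00:35:03;18.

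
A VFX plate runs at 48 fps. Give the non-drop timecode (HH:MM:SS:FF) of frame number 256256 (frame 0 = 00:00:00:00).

01:28:58:32

256256 ÷ 48 = 5338 full seconds, remainder 32 frames.
5338 s = 1 h 28 min 58 s.
Timecode: 01:28:58:32.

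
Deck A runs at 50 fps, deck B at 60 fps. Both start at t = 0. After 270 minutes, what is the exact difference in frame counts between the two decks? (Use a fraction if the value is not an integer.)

162000 frames

270 min = 16200 s.
A emits 50 × 16200 = 810000 frames; B emits 60 × 16200 = 972000.
Difference = 162000 frames; B is ahead of A.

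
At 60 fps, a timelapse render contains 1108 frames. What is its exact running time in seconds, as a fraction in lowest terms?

Running time = 1108 ÷ (60) = 1108 × 1/60 = 277/15 s.

277/15 seconds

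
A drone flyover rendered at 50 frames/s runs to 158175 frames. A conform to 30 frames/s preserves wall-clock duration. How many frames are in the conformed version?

94905 frames

Target frames = source frames × (target rate / source rate) = 158175 × (30)/(50) = 158175 × 3/5 = 94905.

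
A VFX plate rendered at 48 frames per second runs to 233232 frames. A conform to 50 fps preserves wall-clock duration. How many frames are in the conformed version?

Target frames = source frames × (target rate / source rate) = 233232 × (50)/(48) = 233232 × 25/24 = 242950.

242950 frames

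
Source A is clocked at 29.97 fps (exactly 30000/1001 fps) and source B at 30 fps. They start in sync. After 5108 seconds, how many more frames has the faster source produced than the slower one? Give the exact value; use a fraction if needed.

A emits 30000/1001 × 5108 = 153240000/1001 frames; B emits 30 × 5108 = 153240.
Difference = 153240/1001 frames (≈ 153.0869); B is ahead of A.

153240/1001 frames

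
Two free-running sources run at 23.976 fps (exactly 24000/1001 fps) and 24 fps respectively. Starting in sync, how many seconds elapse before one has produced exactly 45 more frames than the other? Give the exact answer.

1876.875 seconds

The gap grows by |24 − 24000/1001| = 24/1001 frames per second.
Time for a 45-frame gap: 45 ÷ (24/1001) = 1876.875 s.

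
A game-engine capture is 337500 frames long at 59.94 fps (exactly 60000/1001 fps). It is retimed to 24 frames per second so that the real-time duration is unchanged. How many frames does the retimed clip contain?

Target frames = source frames × (target rate / source rate) = 337500 × (24)/(60000/1001) = 337500 × 1001/2500 = 135135.

135135 frames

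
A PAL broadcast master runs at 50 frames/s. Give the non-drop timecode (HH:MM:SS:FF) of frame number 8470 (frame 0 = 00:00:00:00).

8470 ÷ 50 = 169 full seconds, remainder 20 frames.
169 s = 0 h 2 min 49 s.
Timecode: 00:02:49:20.

00:02:49:20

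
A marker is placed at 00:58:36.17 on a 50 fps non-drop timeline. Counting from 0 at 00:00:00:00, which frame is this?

175817

Total seconds to the label: (0 × 3600 + 58 × 60 + 36) = 3516.
Frame index = 3516 × 50 + 17 = 175817.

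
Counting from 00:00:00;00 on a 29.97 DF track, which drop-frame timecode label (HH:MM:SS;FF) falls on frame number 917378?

Each 10-minute DF block holds 10 × 60 × 30 − 9 × 2 = 17982 frames. 917378 ÷ 17982 → 51 full blocks, remainder 296.
Within the partial block the first minute is 1800 frames and each further minute 1798, so 0 further minute boundaries passed. Total skipped labels = 18 × 51 + 2 × 0 = 918.
Non-drop label index = 917378 + 918 = 918296; at 30 labels/s that is 08:30:09:26, i.e. DF 08:30:09;26.

08:30:09;26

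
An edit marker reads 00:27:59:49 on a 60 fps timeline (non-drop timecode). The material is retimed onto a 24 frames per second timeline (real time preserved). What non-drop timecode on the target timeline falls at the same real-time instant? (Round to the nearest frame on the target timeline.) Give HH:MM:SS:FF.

00:27:59:20

Source frame index: (0×3600 + 27×60 + 59) × 60 + 49 = 100789.
Real time: 100789 / (60) = 100789/60 s.
Target frame: (100789/60) × (24) = 201578/5 ≈ 40315.600 → 40316.
At 24 labels/s: frame 40316 → 00:27:59:20.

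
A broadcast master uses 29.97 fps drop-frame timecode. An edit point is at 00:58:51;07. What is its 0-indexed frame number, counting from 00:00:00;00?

Complete 10-minute blocks: 5, each 17982 frames → 89910.
Remaining 8 whole minutes in the current block: 1800 + 7 × 1798 = 14386 frames.
Within the current minute: 51 × 30 + 7 − 2 = 1535 (labels ;00/;01 skipped at this minute). Total = 89910 + 14386 + 1535 = 105831.

105831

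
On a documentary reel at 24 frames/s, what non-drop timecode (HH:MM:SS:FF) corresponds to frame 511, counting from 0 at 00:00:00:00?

511 ÷ 24 = 21 full seconds, remainder 7 frames.
21 s = 0 h 0 min 21 s.
Timecode: 00:00:21:07.

00:00:21:07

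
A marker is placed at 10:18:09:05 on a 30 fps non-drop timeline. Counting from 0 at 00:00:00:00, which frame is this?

1112675

Total seconds to the label: (10 × 3600 + 18 × 60 + 9) = 37089.
Frame index = 37089 × 30 + 5 = 1112675.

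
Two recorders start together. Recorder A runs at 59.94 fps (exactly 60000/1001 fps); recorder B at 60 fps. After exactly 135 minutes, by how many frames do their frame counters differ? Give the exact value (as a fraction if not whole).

486000/1001 frames

135 min = 8100 s.
A emits 60000/1001 × 8100 = 486000000/1001 frames; B emits 60 × 8100 = 486000.
Difference = 486000/1001 frames (≈ 485.5145); B is ahead of A.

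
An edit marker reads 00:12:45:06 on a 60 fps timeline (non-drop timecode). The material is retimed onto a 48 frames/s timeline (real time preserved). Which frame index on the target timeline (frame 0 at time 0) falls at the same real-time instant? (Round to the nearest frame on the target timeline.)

frame 36725

Source frame index: (0×3600 + 12×60 + 45) × 60 + 6 = 45906.
Real time: 45906 / (60) = 7651/10 s.
Target frame: (7651/10) × (48) = 183624/5 ≈ 36724.800 → 36725.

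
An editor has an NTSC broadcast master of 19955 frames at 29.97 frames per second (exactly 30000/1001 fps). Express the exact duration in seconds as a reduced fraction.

Running time = 19955 ÷ (30000/1001) = 19955 × 1001/30000 = 3994991/6000 s.

3994991/6000 seconds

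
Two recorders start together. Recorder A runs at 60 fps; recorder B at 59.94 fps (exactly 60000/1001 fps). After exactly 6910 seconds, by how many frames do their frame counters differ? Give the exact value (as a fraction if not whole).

A emits 60 × 6910 = 414600 frames; B emits 60000/1001 × 6910 = 414600000/1001.
Difference = 414600/1001 frames (≈ 414.1858); B is behind A.

414600/1001 frames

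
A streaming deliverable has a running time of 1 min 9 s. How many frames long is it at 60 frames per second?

1 min 9 s = 69 s.
Frames = 69 × 60 = 4140.

4140 frames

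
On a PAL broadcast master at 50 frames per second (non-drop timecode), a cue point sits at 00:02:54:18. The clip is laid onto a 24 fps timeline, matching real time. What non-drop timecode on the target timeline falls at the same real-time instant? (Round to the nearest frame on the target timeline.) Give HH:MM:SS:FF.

Source frame index: (0×3600 + 2×60 + 54) × 50 + 18 = 8718.
Real time: 8718 / (50) = 4359/25 s.
Target frame: (4359/25) × (24) = 104616/25 ≈ 4184.640 → 4185.
At 24 labels/s: frame 4185 → 00:02:54:09.

00:02:54:09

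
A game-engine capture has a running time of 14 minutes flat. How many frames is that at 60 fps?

14 min = 840 s.
Frames = 840 × 60 = 50400.

50400 frames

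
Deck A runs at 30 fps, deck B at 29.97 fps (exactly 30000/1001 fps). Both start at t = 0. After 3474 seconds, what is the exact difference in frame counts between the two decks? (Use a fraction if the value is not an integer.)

A emits 30 × 3474 = 104220 frames; B emits 30000/1001 × 3474 = 104220000/1001.
Difference = 104220/1001 frames (≈ 104.1159); B is behind A.

104220/1001 frames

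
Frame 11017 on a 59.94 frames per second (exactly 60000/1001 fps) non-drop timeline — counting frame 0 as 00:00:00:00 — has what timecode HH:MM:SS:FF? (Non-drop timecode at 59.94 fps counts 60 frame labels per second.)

11017 ÷ 60 = 183 full seconds, remainder 37 frames.
183 s = 0 h 3 min 3 s.
Timecode: 00:03:03:37.

00:03:03:37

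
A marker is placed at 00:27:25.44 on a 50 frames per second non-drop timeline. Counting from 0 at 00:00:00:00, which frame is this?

frame 82294

Total seconds to the label: (0 × 3600 + 27 × 60 + 25) = 1645.
Frame index = 1645 × 50 + 44 = 82294.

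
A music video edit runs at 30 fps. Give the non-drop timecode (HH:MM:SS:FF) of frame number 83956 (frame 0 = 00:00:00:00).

83956 ÷ 30 = 2798 full seconds, remainder 16 frames.
2798 s = 0 h 46 min 38 s.
Timecode: 00:46:38:16.

00:46:38:16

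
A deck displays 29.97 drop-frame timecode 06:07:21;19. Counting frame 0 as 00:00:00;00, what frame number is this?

As if non-drop at 30 labels/s: (6 × 3600 + 7 × 60 + 21) × 30 + 19 = 661249.
Minute boundaries passed: 367; those not divisible by 10: 367 − 36 = 331; dropped labels = 2 × 331 = 662.
Actual frame index = 661249 − 662 = 660587.

660587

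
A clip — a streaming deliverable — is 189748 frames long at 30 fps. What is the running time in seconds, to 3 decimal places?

6324.933 seconds

Running time = 189748 × 1/30 = 94874/15 s ≈ 6324.933 s.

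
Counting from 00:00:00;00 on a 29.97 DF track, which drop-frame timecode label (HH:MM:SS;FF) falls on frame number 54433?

00:30:16;07

Ten DF minutes hold 17982 frames, so frame 54433 lies in block 3 (frames 53946–71927) with 487 frames into that block.
The block's first minute is 1800 frames and the rest 1798 each; 487 frames reaches minute 0, so 3 × 18 + 0 × 2 = 54 labels have been skipped so far.
Adding those back, label number 54433 + 54 = 54487 at 30 labels/s is 1816 s + 7 f = 0 h 30 min 16 s frame 7, i.e. 00:30:16;07.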